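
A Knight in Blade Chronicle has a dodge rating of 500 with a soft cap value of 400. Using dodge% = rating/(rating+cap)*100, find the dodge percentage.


dodge% = 500 / (500 + 400) * 100
= 500 / 900 * 100
= 0.555556 * 100
= 55.56%

55.56%


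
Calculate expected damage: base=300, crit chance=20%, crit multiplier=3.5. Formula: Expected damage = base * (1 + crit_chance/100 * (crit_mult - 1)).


E[dmg] = base * (1 + crit_chance * (crit_mult - 1))
cc as decimal = 20/100 = 0.2
cm - 1 = 3.5 - 1 = 2.5
Bonus factor = 0.2 * 2.5 = 0.5
Total multiplier = 1 + 0.5 = 1.5
Expected damage = 300 * 1.5 = 450.00

450.00 damage


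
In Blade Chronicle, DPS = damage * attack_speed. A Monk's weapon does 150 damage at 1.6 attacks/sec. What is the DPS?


DPS = damage * attack_speed
= 150 * 1.6
= 240.0

240.0 DPS


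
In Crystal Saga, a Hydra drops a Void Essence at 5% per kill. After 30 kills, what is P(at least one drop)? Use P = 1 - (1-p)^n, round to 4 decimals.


P(at least one) = 1 - P(none) = 1 - (1-p)^n
p = 5/100 = 0.05
1 - p = 0.95
(1 - p)^30 = 0.95^30 = 0.214639
P(at least one) = 1 - 0.214639 = 0.7854

0.7854


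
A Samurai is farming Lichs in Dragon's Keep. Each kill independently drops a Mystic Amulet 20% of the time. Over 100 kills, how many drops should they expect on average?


Expected drops = kills * (drop_rate / 100)
= 100 * (20 / 100)
= 100 * 0.2
= 20.0

20.0 drops


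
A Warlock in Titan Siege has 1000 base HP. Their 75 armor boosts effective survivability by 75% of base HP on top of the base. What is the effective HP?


EHP = 1000 * (1 + 75/100)
= 1000 * (1 + 0.75)
= 1000 * 1.75
= 1750.0

1750.0 EHP


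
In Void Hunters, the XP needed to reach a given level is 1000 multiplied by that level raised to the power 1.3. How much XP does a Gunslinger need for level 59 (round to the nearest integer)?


XP = 1000 * level^1.3
Substitute level = 59:
XP = 1000 * 59^1.3
= 1000 * 200.4969
= 200497

200497 XP


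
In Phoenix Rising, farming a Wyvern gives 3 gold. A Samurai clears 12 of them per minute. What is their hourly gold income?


Gold per minute = 3 * 12 = 36
Gold per hour = 36 * 60 = 2160

2160 gold/hour


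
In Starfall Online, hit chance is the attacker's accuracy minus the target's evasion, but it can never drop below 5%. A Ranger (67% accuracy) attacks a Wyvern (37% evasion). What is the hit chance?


accuracy - evasion = 67 - 37 = 30
Apply floor: max(30, 5) = 30
Hit chance = 30%

30%


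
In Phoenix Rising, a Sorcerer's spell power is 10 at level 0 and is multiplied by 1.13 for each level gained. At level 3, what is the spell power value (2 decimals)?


value = base * growth^level
= 10 * 1.13^3
= 10 * 1.442897
= 14.43

14.43 spell power


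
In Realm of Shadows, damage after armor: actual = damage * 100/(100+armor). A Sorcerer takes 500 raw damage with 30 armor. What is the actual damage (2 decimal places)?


actual = 500 * 100 / (100 + 30)
= 500 * 100 / 130
= 50000 / 130
= 384.62

384.62 damage


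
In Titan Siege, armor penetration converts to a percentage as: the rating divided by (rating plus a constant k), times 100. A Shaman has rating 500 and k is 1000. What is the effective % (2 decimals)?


effective% = rating / (rating + k) * 100
= 500 / (500 + 1000) * 100
= 500 / 1500 * 100
= 0.333333 * 100
= 33.33%

33.33%


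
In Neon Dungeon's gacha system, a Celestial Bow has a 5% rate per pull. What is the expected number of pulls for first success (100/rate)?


Expected pulls for a geometric distribution = 1/p = 100 / rate%
= 100 / 5
= 20.0

20.0 pulls


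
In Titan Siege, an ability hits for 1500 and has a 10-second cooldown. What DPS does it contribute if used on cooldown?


DPS = damage / cooldown
= 1500 / 10
= 150.00

150.00 DPS


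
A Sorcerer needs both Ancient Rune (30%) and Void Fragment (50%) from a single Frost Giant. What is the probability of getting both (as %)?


For independent events, P(both) = P(A) * P(B)
= 30% * 50%
= 1500 / 100 %
= 15.0%

15.0%


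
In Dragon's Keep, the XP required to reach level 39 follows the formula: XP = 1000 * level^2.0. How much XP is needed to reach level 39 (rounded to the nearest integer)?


XP = 1000 * level^2.0
Substitute level = 39:
XP = 1000 * 39^2.0
= 1000 * 1521.0
= 1521000

1521000 XP


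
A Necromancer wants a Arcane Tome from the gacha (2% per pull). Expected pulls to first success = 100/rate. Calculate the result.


Expected pulls for a geometric distribution = 1/p = 100 / rate%
= 100 / 2
= 50.0

50.0 pulls


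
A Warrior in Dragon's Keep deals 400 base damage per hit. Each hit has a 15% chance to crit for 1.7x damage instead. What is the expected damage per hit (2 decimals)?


E[dmg] = base * (1 + crit_chance * (crit_mult - 1))
cc as decimal = 15/100 = 0.15
cm - 1 = 1.7 - 1 = 0.7
Bonus factor = 0.15 * 0.7 = 0.105
Total multiplier = 1 + 0.105 = 1.105
Expected damage = 400 * 1.105 = 442.00

442.00 damage


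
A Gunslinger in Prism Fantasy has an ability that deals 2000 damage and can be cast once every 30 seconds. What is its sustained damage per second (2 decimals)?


DPS = damage / cooldown
= 2000 / 30
= 66.67

66.67 DPS


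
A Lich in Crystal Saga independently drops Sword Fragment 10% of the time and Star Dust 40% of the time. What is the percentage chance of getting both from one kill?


For independent events, P(both) = P(A) * P(B)
= 10% * 40%
= 400 / 100 %
= 4.0%

4.0%


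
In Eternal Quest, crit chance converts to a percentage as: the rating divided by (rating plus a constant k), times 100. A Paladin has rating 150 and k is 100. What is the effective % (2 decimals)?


effective% = rating / (rating + k) * 100
= 150 / (150 + 100) * 100
= 150 / 250 * 100
= 0.6 * 100
= 60.00%

60.00%


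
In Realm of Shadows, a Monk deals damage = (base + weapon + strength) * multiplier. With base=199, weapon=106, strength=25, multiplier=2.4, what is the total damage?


Sum base + weapon + str = 199 + 106 + 25 = 330
Multiply by 2.4:
330 * 2.4 = 792.0

792.0 damage


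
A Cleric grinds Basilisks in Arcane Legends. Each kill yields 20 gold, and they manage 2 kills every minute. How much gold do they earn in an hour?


Gold per minute = 20 * 2 = 40
Gold per hour = 40 * 60 = 2400

2400 gold/hour


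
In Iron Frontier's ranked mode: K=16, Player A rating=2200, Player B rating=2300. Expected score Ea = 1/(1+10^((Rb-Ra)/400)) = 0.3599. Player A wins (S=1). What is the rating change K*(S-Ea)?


Elo update: delta = K * (S - Ea), where S = 1 (wins)
S - Ea = 1 - 0.3599 = 0.6401
Rating change = 16 * 0.6401
= 10.24

10.24 rating points


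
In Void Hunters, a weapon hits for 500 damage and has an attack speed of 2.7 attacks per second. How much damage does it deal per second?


DPS = damage * attack_speed
= 500 * 2.7
= 1350.0

1350.0 DPS


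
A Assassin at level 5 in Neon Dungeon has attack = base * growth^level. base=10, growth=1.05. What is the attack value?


value = base * growth^level
= 10 * 1.05^5
= 10 * 1.276282
= 12.76

12.76 attack


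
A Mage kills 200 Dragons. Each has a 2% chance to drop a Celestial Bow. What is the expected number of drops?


Expected drops = kills * (drop_rate / 100)
= 200 * (2 / 100)
= 200 * 0.02
= 4.0

4.0 drops


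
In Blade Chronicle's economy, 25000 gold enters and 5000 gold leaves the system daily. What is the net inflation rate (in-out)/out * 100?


Net gold = 25000 - 5000 = 20000
Inflation rate = net / sunk * 100 = 20000 / 5000 * 100
= 4.0 * 100
= 400.00%

400.00%


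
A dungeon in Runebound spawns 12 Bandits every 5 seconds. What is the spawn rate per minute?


Spawns per minute = count * (60 / interval)
= 12 * (60 / 5)
= 12 * 12.0
= 144.0

144.0 per minute


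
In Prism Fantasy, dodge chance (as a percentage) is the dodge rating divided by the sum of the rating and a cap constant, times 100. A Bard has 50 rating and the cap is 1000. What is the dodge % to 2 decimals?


dodge% = 50 / (50 + 1000) * 100
= 50 / 1050 * 100
= 0.047619 * 100
= 4.76%

4.76%


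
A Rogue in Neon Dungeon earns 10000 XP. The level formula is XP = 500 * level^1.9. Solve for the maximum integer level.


XP = 500 * level^1.9, so level = (XP / 500)^(1/1.9)
= (10000 / 500)^(1/1.9)
= 20.0^0.5263
= 4.839
Floor: level = 4

level 4


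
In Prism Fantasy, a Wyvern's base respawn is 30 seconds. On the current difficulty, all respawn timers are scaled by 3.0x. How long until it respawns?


Respawn time = base * multiplier
= 30 * 3.0
= 90.0 seconds

90.0 seconds


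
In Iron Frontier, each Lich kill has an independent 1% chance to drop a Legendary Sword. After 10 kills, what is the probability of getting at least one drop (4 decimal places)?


P(at least one) = 1 - P(none) = 1 - (1-p)^n
p = 1/100 = 0.01
1 - p = 0.99
(1 - p)^10 = 0.99^10 = 0.904382
P(at least one) = 1 - 0.904382 = 0.0956

0.0956


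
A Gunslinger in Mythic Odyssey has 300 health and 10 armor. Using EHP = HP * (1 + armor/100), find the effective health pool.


EHP = 300 * (1 + 10/100)
= 300 * (1 + 0.1)
= 300 * 1.1
= 330.0

330.0 EHP


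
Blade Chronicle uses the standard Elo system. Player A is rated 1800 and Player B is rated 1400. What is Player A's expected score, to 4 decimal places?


Elo expected score: Ea = 1/(1 + 10^((Rb-Ra)/400))
Rb - Ra = 1400 - 1800 = -400
(Rb-Ra)/400 = -400/400 = -1.0
10^-1.0 = 0.1
Ea = 1/(1 + 0.1) = 1/1.1 = 0.9091

0.9091


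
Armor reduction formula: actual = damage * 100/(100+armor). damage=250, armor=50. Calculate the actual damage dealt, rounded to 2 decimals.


actual = 250 * 100 / (100 + 50)
= 250 * 100 / 150
= 25000 / 150
= 166.67

166.67 damage


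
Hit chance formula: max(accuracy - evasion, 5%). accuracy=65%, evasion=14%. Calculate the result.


accuracy - evasion = 65 - 14 = 51
Apply floor: max(51, 5) = 51
Hit chance = 51%

51%


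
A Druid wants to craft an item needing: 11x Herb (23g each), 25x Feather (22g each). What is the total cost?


Cost breakdown:
  Herb: 11 * 23 = 253
  Feather: 25 * 22 = 550
Total = 253 + 550 = 803

803 gold


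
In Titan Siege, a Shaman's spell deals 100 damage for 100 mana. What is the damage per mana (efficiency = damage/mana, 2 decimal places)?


Efficiency = damage / mana
= 100 / 100
= 1.00

1.00 dmg/mana


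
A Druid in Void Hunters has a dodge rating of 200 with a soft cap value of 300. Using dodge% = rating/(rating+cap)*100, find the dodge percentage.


dodge% = 200 / (200 + 300) * 100
= 200 / 500 * 100
= 0.4 * 100
= 40.00%

40.00%


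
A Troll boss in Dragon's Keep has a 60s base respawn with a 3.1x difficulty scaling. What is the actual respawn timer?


Respawn time = base * multiplier
= 60 * 3.1
= 186.0 seconds

186.0 seconds


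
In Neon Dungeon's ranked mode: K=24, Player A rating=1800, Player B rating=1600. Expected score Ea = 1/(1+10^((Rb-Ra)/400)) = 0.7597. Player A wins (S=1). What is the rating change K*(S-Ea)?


Elo update: delta = K * (S - Ea), where S = 1 (wins)
S - Ea = 1 - 0.7597 = 0.2403
Rating change = 24 * 0.2403
= 5.77

5.77 rating points


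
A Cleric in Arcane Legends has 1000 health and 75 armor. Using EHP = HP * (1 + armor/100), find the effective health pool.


EHP = 1000 * (1 + 75/100)
= 1000 * (1 + 0.75)
= 1000 * 1.75
= 1750.0

1750.0 EHP


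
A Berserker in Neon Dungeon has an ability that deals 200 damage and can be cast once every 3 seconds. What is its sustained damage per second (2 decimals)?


DPS = damage / cooldown
= 200 / 3
= 66.67

66.67 DPS


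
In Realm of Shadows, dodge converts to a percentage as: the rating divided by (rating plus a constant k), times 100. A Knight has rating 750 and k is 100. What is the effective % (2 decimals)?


effective% = rating / (rating + k) * 100
= 750 / (750 + 100) * 100
= 750 / 850 * 100
= 0.882353 * 100
= 88.24%

88.24%


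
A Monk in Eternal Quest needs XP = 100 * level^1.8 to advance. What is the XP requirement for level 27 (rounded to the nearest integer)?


XP = 100 * level^1.8
Substitute level = 27:
XP = 100 * 27^1.8
= 100 * 377.0985
= 37710

37710 XP


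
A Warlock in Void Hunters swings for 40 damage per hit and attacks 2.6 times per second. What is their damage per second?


DPS = damage * attack_speed
= 40 * 2.6
= 104.0

104.0 DPS


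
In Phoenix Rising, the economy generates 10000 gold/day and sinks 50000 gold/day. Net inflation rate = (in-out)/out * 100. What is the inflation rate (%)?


Net gold = 10000 - 50000 = -40000
Inflation rate = net / sunk * 100 = -40000 / 50000 * 100
= -0.8 * 100
= -80.00%

-80.00%


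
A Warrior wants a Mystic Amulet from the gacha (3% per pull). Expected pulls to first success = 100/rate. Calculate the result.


Expected pulls for a geometric distribution = 1/p = 100 / rate%
= 100 / 3
= 33.33

33.33 pulls


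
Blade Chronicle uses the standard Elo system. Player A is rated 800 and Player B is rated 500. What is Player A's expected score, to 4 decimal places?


Elo expected score: Ea = 1/(1 + 10^((Rb-Ra)/400))
Rb - Ra = 500 - 800 = -300
(Rb-Ra)/400 = -300/400 = -0.75
10^-0.75 = 0.177828
Ea = 1/(1 + 0.177828) = 1/1.177828 = 0.8490

0.8490


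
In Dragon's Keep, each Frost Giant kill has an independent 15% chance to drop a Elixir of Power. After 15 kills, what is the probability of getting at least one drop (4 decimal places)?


P(at least one) = 1 - P(none) = 1 - (1-p)^n
p = 15/100 = 0.15
1 - p = 0.85
(1 - p)^15 = 0.85^15 = 0.087354
P(at least one) = 1 - 0.087354 = 0.9126

0.9126


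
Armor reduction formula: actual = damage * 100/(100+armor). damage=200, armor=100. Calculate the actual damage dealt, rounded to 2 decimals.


actual = 200 * 100 / (100 + 100)
= 200 * 100 / 200
= 20000 / 200
= 100.00

100.00 damage


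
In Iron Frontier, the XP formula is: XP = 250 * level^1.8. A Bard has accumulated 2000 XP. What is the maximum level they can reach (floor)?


XP = 250 * level^1.8, so level = (XP / 250)^(1/1.8)
= (2000 / 250)^(1/1.8)
= 8.0^0.5556
= 3.1748
Floor: level = 3

level 3


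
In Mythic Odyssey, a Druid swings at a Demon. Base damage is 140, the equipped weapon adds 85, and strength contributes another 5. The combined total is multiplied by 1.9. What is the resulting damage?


Sum base + weapon + str = 140 + 85 + 5 = 230
Multiply by 1.9:
230 * 1.9 = 437.0

437.0 damage


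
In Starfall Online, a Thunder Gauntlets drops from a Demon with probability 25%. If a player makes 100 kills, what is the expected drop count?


Expected drops = kills * (drop_rate / 100)
= 100 * (25 / 100)
= 100 * 0.25
= 25.0

25.0 drops


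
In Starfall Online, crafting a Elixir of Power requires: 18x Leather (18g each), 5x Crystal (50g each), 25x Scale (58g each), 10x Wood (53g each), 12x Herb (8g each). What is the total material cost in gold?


Cost breakdown:
  Leather: 18 * 18 = 324
  Crystal: 5 * 50 = 250
  Scale: 25 * 58 = 1450
  Wood: 10 * 53 = 530
  Herb: 12 * 8 = 96
Total = 324 + 250 + 1450 + 530 + 96 = 2650

2650 gold


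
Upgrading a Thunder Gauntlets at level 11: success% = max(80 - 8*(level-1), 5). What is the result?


raw_rate = 80 - 8 * (11 - 1)
= 80 - 8 * 10
= 80 - 80
= 0
Apply floor: max(0, 5) = 5%

5%


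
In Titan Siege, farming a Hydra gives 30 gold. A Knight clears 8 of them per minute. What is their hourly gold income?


Gold per minute = 30 * 8 = 240
Gold per hour = 240 * 60 = 14400

14400 gold/hour


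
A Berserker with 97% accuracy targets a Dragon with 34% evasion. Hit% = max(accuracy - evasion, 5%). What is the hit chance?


accuracy - evasion = 97 - 34 = 63
Apply floor: max(63, 5) = 63
Hit chance = 63%

63%


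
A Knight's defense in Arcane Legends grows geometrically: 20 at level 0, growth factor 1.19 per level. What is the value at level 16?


value = base * growth^level
= 20 * 1.19^16
= 20 * 16.17154
= 323.43

323.43 defense


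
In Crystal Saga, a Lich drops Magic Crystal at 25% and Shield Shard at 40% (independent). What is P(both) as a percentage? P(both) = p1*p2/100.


For independent events, P(both) = P(A) * P(B)
= 25% * 40%
= 1000 / 100 %
= 10.0%

10.0%


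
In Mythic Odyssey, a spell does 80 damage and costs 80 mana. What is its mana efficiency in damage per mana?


Efficiency = damage / mana
= 80 / 80
= 1.00

1.00 dmg/mana


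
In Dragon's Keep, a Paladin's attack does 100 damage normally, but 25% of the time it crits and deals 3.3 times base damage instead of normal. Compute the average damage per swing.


E[dmg] = base * (1 + crit_chance * (crit_mult - 1))
cc as decimal = 25/100 = 0.25
cm - 1 = 3.3 - 1 = 2.3
Bonus factor = 0.25 * 2.3 = 0.575
Total multiplier = 1 + 0.575 = 1.575
Expected damage = 100 * 1.575 = 157.50

157.50 damage


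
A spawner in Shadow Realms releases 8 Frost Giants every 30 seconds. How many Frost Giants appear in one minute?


Spawns per minute = count * (60 / interval)
= 8 * (60 / 30)
= 8 * 2.0
= 16.0

16.0 per minute


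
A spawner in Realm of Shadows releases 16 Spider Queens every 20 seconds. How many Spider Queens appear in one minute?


Spawns per minute = count * (60 / interval)
= 16 * (60 / 20)
= 16 * 3.0
= 48.0

48.0 per minute


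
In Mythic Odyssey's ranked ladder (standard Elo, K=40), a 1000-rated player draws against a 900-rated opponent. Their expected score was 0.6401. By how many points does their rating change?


Elo update: delta = K * (S - Ea), where S = 0.5 (draws)
S - Ea = 0.5 - 0.6401 = -0.1401
Rating change = 40 * -0.1401
= -5.60

-5.60 rating points


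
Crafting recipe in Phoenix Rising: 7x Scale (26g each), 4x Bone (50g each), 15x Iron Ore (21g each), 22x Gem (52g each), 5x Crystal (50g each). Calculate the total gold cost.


Cost breakdown:
  Scale: 7 * 26 = 182
  Bone: 4 * 50 = 200
  Iron Ore: 15 * 21 = 315
  Gem: 22 * 52 = 1144
  Crystal: 5 * 50 = 250
Total = 182 + 200 + 315 + 1144 + 250 = 2091

2091 gold


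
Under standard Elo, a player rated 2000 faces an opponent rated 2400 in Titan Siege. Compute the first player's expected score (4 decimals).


Elo expected score: Ea = 1/(1 + 10^((Rb-Ra)/400))
Rb - Ra = 2400 - 2000 = 400
(Rb-Ra)/400 = 400/400 = 1.0
10^1.0 = 10.0
Ea = 1/(1 + 10.0) = 1/11.0 = 0.0909

0.0909


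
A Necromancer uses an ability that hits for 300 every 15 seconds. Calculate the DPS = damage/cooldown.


DPS = damage / cooldown
= 300 / 15
= 20.00

20.00 DPS


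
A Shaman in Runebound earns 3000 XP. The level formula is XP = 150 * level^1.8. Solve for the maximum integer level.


XP = 150 * level^1.8, so level = (XP / 150)^(1/1.8)
= (3000 / 150)^(1/1.8)
= 20.0^0.5556
= 5.282
Floor: level = 5

level 5


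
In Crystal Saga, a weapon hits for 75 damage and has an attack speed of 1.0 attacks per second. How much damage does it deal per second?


DPS = damage * attack_speed
= 75 * 1.0
= 75.0

75.0 DPS


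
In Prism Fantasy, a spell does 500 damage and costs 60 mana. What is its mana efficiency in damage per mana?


Efficiency = damage / mana
= 500 / 60
= 8.33

8.33 dmg/mana


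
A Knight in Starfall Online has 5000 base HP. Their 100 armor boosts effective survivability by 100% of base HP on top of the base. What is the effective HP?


EHP = 5000 * (1 + 100/100)
= 5000 * (1 + 1.0)
= 5000 * 2.0
= 10000.0

10000.0 EHP


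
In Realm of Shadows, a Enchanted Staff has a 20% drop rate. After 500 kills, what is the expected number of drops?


Expected drops = kills * (drop_rate / 100)
= 500 * (20 / 100)
= 500 * 0.2
= 100.0

100.0 drops


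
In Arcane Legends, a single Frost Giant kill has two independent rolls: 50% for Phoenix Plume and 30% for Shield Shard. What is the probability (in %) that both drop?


For independent events, P(both) = P(A) * P(B)
= 50% * 30%
= 1500 / 100 %
= 15.0%

15.0%


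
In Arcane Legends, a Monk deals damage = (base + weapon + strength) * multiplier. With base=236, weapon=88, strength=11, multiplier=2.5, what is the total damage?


Sum base + weapon + str = 236 + 88 + 11 = 335
Multiply by 2.5:
335 * 2.5 = 837.5

837.5 damage


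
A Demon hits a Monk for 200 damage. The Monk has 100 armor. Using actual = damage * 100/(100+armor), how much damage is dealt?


actual = 200 * 100 / (100 + 100)
= 200 * 100 / 200
= 20000 / 200
= 100.00

100.00 damage


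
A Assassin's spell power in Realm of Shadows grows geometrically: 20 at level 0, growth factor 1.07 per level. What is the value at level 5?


value = base * growth^level
= 20 * 1.07^5
= 20 * 1.402552
= 28.05

28.05 spell power


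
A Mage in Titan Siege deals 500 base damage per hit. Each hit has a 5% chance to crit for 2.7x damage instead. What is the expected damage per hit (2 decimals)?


E[dmg] = base * (1 + crit_chance * (crit_mult - 1))
cc as decimal = 5/100 = 0.05
cm - 1 = 2.7 - 1 = 1.7
Bonus factor = 0.05 * 1.7 = 0.085
Total multiplier = 1 + 0.085 = 1.085
Expected damage = 500 * 1.085 = 542.50

542.50 damage


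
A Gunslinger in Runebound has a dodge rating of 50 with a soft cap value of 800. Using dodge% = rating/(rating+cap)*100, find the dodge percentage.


dodge% = 50 / (50 + 800) * 100
= 50 / 850 * 100
= 0.058824 * 100
= 5.88%

5.88%


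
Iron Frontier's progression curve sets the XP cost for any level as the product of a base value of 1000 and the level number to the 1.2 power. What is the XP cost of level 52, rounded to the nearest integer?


XP = 1000 * level^1.2
Substitute level = 52:
XP = 1000 * 52^1.2
= 1000 * 114.6051
= 114605

114605 XP


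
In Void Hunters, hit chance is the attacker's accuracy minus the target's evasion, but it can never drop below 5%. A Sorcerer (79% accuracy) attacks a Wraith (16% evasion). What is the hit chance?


accuracy - evasion = 79 - 16 = 63
Apply floor: max(63, 5) = 63
Hit chance = 63%

63%


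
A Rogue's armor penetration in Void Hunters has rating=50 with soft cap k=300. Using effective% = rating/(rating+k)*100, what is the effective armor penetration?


effective% = rating / (rating + k) * 100
= 50 / (50 + 300) * 100
= 50 / 350 * 100
= 0.142857 * 100
= 14.29%

14.29%


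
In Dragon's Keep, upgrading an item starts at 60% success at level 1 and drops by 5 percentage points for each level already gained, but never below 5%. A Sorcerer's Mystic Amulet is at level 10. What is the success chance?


raw_rate = 60 - 5 * (10 - 1)
= 60 - 5 * 9
= 60 - 45
= 15
Apply floor: max(15, 5) = 15%

15%


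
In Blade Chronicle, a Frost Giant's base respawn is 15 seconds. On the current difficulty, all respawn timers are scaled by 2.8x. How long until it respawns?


Respawn time = base * multiplier
= 15 * 2.8
= 42.0 seconds

42.0 seconds


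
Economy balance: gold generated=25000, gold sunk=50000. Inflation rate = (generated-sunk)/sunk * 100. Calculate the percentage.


Net gold = 25000 - 50000 = -25000
Inflation rate = net / sunk * 100 = -25000 / 50000 * 100
= -0.5 * 100
= -50.00%

-50.00%


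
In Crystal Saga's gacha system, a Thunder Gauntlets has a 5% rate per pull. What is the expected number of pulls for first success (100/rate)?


Expected pulls for a geometric distribution = 1/p = 100 / rate%
= 100 / 5
= 20.0

20.0 pulls


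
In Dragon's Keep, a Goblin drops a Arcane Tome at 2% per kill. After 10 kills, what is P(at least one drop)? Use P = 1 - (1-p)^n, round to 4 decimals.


P(at least one) = 1 - P(none) = 1 - (1-p)^n
p = 2/100 = 0.02
1 - p = 0.98
(1 - p)^10 = 0.98^10 = 0.817073
P(at least one) = 1 - 0.817073 = 0.1829

0.1829


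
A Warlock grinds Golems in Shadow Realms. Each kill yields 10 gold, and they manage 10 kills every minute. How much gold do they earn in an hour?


Gold per minute = 10 * 10 = 100
Gold per hour = 100 * 60 = 6000

6000 gold/hour


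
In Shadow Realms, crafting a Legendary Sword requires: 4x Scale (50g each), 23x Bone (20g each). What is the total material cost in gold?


Cost breakdown:
  Scale: 4 * 50 = 200
  Bone: 23 * 20 = 460
Total = 200 + 460 = 660

660 gold


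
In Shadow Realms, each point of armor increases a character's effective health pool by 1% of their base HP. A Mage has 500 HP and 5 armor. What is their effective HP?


EHP = 500 * (1 + 5/100)
= 500 * (1 + 0.05)
= 500 * 1.05
= 525.0

525.0 EHP


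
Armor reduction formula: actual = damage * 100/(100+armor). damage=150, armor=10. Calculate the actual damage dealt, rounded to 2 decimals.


actual = 150 * 100 / (100 + 10)
= 150 * 100 / 110
= 15000 / 110
= 136.36

136.36 damage


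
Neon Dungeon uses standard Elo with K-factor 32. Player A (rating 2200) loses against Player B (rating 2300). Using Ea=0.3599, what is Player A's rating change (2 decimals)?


Elo update: delta = K * (S - Ea), where S = 0 (loses)
S - Ea = 0 - 0.3599 = -0.3599
Rating change = 32 * -0.3599
= -11.52

-11.52 rating points


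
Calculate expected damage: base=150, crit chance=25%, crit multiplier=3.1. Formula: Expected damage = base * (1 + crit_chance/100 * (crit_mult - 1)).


E[dmg] = base * (1 + crit_chance * (crit_mult - 1))
cc as decimal = 25/100 = 0.25
cm - 1 = 3.1 - 1 = 2.1
Bonus factor = 0.25 * 2.1 = 0.525
Total multiplier = 1 + 0.525 = 1.525
Expected damage = 150 * 1.525 = 228.75

228.75 damage


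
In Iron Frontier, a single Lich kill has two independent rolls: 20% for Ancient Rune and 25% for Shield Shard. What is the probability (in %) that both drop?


For independent events, P(both) = P(A) * P(B)
= 20% * 25%
= 500 / 100 %
= 5.0%

5.0%


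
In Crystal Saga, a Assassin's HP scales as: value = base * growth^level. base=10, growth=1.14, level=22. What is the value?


value = base * growth^level
= 10 * 1.14^22
= 10 * 17.861039
= 178.61

178.61 HP


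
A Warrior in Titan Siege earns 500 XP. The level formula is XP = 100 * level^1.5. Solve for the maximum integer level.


XP = 100 * level^1.5, so level = (XP / 100)^(1/1.5)
= (500 / 100)^(1/1.5)
= 5.0^0.6667
= 2.924
Floor: level = 2

level 2


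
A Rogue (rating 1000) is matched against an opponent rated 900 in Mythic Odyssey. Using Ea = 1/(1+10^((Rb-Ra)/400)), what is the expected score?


Elo expected score: Ea = 1/(1 + 10^((Rb-Ra)/400))
Rb - Ra = 900 - 1000 = -100
(Rb-Ra)/400 = -100/400 = -0.25
10^-0.25 = 0.562341
Ea = 1/(1 + 0.562341) = 1/1.562341 = 0.6401

0.6401


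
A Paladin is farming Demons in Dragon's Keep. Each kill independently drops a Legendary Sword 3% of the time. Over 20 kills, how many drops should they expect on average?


Expected drops = kills * (drop_rate / 100)
= 20 * (3 / 100)
= 20 * 0.03
= 0.6

0.6 drops


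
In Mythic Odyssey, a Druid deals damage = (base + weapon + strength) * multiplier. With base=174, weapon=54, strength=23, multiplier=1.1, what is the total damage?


Sum base + weapon + str = 174 + 54 + 23 = 251
Multiply by 1.1:
251 * 1.1 = 276.1

276.1 damage


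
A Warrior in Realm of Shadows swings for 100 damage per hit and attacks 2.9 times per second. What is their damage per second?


DPS = damage * attack_speed
= 100 * 2.9
= 290.0

290.0 DPS


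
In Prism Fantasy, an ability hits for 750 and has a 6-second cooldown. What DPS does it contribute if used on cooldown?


DPS = damage / cooldown
= 750 / 6
= 125.00

125.00 DPS


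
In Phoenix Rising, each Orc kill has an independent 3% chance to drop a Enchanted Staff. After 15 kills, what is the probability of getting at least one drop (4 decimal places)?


P(at least one) = 1 - P(none) = 1 - (1-p)^n
p = 3/100 = 0.03
1 - p = 0.97
(1 - p)^15 = 0.97^15 = 0.633251
P(at least one) = 1 - 0.633251 = 0.3667

0.3667


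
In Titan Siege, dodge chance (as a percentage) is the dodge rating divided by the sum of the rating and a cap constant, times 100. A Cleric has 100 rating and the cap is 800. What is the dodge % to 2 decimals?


dodge% = 100 / (100 + 800) * 100
= 100 / 900 * 100
= 0.111111 * 100
= 11.11%

11.11%


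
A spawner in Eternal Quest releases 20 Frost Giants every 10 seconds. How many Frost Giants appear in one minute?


Spawns per minute = count * (60 / interval)
= 20 * (60 / 10)
= 20 * 6.0
= 120.0

120.0 per minute


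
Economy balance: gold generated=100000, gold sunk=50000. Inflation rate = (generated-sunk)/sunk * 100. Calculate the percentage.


Net gold = 100000 - 50000 = 50000
Inflation rate = net / sunk * 100 = 50000 / 50000 * 100
= 1.0 * 100
= 100.00%

100.00%


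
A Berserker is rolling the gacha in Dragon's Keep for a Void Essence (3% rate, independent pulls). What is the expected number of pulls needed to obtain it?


Expected pulls for a geometric distribution = 1/p = 100 / rate%
= 100 / 3
= 33.33

33.33 pulls


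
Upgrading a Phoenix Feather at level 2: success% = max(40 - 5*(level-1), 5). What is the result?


raw_rate = 40 - 5 * (2 - 1)
= 40 - 5 * 1
= 40 - 5
= 35
Apply floor: max(35, 5) = 35%

35%


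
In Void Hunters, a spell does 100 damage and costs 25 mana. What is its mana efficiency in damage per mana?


Efficiency = damage / mana
= 100 / 25
= 4.00

4.00 dmg/mana


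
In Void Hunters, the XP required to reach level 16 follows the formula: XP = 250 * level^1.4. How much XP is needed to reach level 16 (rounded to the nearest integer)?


XP = 250 * level^1.4
Substitute level = 16:
XP = 250 * 16^1.4
= 250 * 48.5029
= 12126

12126 XP


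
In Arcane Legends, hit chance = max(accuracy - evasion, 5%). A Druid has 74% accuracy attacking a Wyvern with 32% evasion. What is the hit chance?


accuracy - evasion = 74 - 32 = 42
Apply floor: max(42, 5) = 42
Hit chance = 42%

42%


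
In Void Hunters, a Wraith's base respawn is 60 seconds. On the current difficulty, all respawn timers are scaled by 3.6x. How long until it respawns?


Respawn time = base * multiplier
= 60 * 3.6
= 216.0 seconds

216.0 seconds


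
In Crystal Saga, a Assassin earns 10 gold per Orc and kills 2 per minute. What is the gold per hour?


Gold per minute = 10 * 2 = 20
Gold per hour = 20 * 60 = 1200

1200 gold/hour


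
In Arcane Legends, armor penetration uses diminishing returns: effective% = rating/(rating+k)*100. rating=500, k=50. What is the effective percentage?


effective% = rating / (rating + k) * 100
= 500 / (500 + 50) * 100
= 500 / 550 * 100
= 0.909091 * 100
= 90.91%

90.91%


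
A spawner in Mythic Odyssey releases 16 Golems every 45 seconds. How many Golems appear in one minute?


Spawns per minute = count * (60 / interval)
= 16 * (60 / 45)
= 16 * 1.3333
= 21.33

21.33 per minute


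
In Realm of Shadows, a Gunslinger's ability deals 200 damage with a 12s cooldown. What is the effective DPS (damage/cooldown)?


DPS = damage / cooldown
= 200 / 12
= 16.67

16.67 DPS


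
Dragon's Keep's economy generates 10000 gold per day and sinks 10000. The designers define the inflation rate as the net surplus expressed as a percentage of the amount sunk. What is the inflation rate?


Net gold = 10000 - 10000 = 0
Inflation rate = net / sunk * 100 = 0 / 10000 * 100
= 0.0 * 100
= 0.00%

0.00%


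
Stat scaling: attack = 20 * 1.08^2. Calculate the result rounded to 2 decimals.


value = base * growth^level
= 20 * 1.08^2
= 20 * 1.1664
= 23.33

23.33 attack


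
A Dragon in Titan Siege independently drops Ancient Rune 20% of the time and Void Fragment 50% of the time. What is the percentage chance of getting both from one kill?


For independent events, P(both) = P(A) * P(B)
= 20% * 50%
= 1000 / 100 %
= 10.0%

10.0%


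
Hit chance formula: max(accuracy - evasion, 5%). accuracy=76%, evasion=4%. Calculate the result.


accuracy - evasion = 76 - 4 = 72
Apply floor: max(72, 5) = 72
Hit chance = 72%

72%


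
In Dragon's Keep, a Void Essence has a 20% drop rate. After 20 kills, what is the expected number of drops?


Expected drops = kills * (drop_rate / 100)
= 20 * (20 / 100)
= 20 * 0.2
= 4.0

4.0 drops


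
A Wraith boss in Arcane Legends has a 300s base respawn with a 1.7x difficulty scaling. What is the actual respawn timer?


Respawn time = base * multiplier
= 300 * 1.7
= 510.0 seconds

510.0 seconds


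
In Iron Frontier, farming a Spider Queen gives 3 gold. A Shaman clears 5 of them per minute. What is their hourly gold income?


Gold per minute = 3 * 5 = 15
Gold per hour = 15 * 60 = 900

900 gold/hour


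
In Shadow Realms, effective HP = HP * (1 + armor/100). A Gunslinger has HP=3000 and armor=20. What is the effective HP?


EHP = 3000 * (1 + 20/100)
= 3000 * (1 + 0.2)
= 3000 * 1.2
= 3600.0

3600.0 EHP


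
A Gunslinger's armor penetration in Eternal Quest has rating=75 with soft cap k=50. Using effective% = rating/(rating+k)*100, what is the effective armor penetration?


effective% = rating / (rating + k) * 100
= 75 / (75 + 50) * 100
= 75 / 125 * 100
= 0.6 * 100
= 60.00%

60.00%


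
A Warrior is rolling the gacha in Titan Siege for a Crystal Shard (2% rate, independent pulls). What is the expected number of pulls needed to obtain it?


Expected pulls for a geometric distribution = 1/p = 100 / rate%
= 100 / 2
= 50.0

50.0 pulls


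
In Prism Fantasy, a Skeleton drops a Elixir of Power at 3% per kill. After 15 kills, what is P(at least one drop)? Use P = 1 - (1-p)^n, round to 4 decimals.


P(at least one) = 1 - P(none) = 1 - (1-p)^n
p = 3/100 = 0.03
1 - p = 0.97
(1 - p)^15 = 0.97^15 = 0.633251
P(at least one) = 1 - 0.633251 = 0.3667

0.3667


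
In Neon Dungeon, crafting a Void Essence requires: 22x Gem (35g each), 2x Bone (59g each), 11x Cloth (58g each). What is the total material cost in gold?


Cost breakdown:
  Gem: 22 * 35 = 770
  Bone: 2 * 59 = 118
  Cloth: 11 * 58 = 638
Total = 770 + 118 + 638 = 1526

1526 gold


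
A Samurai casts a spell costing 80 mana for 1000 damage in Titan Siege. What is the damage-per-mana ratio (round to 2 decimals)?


Efficiency = damage / mana
= 1000 / 80
= 12.50

12.50 dmg/mana


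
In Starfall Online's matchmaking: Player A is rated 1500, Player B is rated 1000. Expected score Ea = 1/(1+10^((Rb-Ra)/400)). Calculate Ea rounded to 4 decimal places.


Elo expected score: Ea = 1/(1 + 10^((Rb-Ra)/400))
Rb - Ra = 1000 - 1500 = -500
(Rb-Ra)/400 = -500/400 = -1.25
10^-1.25 = 0.056234
Ea = 1/(1 + 0.056234) = 1/1.056234 = 0.9468

0.9468


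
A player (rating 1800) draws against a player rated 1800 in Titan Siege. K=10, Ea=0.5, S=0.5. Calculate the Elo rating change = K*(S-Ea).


Elo update: delta = K * (S - Ea), where S = 0.5 (draws)
S - Ea = 0.5 - 0.5 = 0.0
Rating change = 10 * 0.0
= 0.00

0.00 rating points


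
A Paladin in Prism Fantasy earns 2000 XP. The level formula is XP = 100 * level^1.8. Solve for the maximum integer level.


XP = 100 * level^1.8, so level = (XP / 100)^(1/1.8)
= (2000 / 100)^(1/1.8)
= 20.0^0.5556
= 5.282
Floor: level = 5

level 5


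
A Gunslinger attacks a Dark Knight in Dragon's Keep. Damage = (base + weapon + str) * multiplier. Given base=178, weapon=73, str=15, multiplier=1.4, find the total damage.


Sum base + weapon + str = 178 + 73 + 15 = 266
Multiply by 1.4:
266 * 1.4 = 372.4

372.4 damage


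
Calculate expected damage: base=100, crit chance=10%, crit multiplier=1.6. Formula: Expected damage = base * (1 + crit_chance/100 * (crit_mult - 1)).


E[dmg] = base * (1 + crit_chance * (crit_mult - 1))
cc as decimal = 10/100 = 0.1
cm - 1 = 1.6 - 1 = 0.6
Bonus factor = 0.1 * 0.6 = 0.06
Total multiplier = 1 + 0.06 = 1.06
Expected damage = 100 * 1.06 = 106.00

106.00 damage


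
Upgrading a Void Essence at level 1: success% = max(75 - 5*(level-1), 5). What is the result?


raw_rate = 75 - 5 * (1 - 1)
= 75 - 5 * 0
= 75 - 0
= 75
Apply floor: max(75, 5) = 75%

75%


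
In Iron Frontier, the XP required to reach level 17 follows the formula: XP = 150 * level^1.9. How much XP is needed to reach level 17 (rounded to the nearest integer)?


XP = 150 * level^1.9
Substitute level = 17:
XP = 150 * 17^1.9
= 150 * 217.6973
= 32655

32655 XP


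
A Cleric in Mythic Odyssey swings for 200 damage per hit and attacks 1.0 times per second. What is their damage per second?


DPS = damage * attack_speed
= 200 * 1.0
= 200.0

200.0 DPS


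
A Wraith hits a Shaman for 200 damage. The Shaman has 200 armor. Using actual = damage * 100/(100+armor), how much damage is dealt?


actual = 200 * 100 / (100 + 200)
= 200 * 100 / 300
= 20000 / 300
= 66.67

66.67 damage


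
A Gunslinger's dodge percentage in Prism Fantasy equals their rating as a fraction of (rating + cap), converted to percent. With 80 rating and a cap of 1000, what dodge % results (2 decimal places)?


dodge% = 80 / (80 + 1000) * 100
= 80 / 1080 * 100
= 0.074074 * 100
= 7.41%

7.41%


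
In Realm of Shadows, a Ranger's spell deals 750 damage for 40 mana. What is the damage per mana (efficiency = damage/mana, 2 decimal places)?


Efficiency = damage / mana
= 750 / 40
= 18.75

18.75 dmg/mana


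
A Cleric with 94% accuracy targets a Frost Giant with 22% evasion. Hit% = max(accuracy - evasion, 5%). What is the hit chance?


accuracy - evasion = 94 - 22 = 72
Apply floor: max(72, 5) = 72
Hit chance = 72%

72%


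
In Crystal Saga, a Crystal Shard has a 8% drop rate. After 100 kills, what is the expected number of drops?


Expected drops = kills * (drop_rate / 100)
= 100 * (8 / 100)
= 100 * 0.08
= 8.0

8.0 drops


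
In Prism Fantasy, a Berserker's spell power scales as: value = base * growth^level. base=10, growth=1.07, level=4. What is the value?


value = base * growth^level
= 10 * 1.07^4
= 10 * 1.310796
= 13.11

13.11 spell power


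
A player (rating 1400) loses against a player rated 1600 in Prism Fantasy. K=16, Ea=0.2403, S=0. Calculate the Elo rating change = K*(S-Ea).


Elo update: delta = K * (S - Ea), where S = 0 (loses)
S - Ea = 0 - 0.2403 = -0.2403
Rating change = 16 * -0.2403
= -3.84

-3.84 rating points


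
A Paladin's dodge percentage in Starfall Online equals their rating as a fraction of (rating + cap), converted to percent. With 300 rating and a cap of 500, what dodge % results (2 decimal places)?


dodge% = 300 / (300 + 500) * 100
= 300 / 800 * 100
= 0.375 * 100
= 37.50%

37.50%


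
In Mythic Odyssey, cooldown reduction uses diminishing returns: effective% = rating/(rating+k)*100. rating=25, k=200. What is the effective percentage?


effective% = rating / (rating + k) * 100
= 25 / (25 + 200) * 100
= 25 / 225 * 100
= 0.111111 * 100
= 11.11%

11.11%


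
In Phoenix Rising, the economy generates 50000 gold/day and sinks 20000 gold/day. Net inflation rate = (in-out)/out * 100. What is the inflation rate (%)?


Net gold = 50000 - 20000 = 30000
Inflation rate = net / sunk * 100 = 30000 / 20000 * 100
= 1.5 * 100
= 150.00%

150.00%


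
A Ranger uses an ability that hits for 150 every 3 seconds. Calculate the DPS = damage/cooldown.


DPS = damage / cooldown
= 150 / 3
= 50.00

50.00 DPS


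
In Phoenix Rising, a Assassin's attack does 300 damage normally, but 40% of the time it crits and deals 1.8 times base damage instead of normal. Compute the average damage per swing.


E[dmg] = base * (1 + crit_chance * (crit_mult - 1))
cc as decimal = 40/100 = 0.4
cm - 1 = 1.8 - 1 = 0.8
Bonus factor = 0.4 * 0.8 = 0.32
Total multiplier = 1 + 0.32 = 1.32
Expected damage = 300 * 1.32 = 396.00

396.00 damage


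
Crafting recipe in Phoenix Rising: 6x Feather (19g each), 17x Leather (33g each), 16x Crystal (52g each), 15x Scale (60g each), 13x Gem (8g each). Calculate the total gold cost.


Cost breakdown:
  Feather: 6 * 19 = 114
  Leather: 17 * 33 = 561
  Crystal: 16 * 52 = 832
  Scale: 15 * 60 = 900
  Gem: 13 * 8 = 104
Total = 114 + 561 + 832 + 900 + 104 = 2511

2511 gold


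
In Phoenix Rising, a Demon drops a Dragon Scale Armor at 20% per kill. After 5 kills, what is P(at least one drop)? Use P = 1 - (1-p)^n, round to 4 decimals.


P(at least one) = 1 - P(none) = 1 - (1-p)^n
p = 20/100 = 0.2
1 - p = 0.8
(1 - p)^5 = 0.8^5 = 0.327680
P(at least one) = 1 - 0.327680 = 0.6723

0.6723


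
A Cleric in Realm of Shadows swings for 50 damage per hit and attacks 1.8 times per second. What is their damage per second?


DPS = damage * attack_speed
= 50 * 1.8
= 90.0

90.0 DPS
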